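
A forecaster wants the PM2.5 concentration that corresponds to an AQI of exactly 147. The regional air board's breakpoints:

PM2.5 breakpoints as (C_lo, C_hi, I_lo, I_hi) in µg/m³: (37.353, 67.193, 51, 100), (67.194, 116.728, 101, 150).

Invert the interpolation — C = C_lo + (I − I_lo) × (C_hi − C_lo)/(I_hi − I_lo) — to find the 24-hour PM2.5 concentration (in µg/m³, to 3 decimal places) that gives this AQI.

AQI 147 lies in the 101–150 band, which corresponds to 67.194–116.728 µg/m³.
C = 67.194 + (147−101)×(116.728−67.194)/(150−101) = 67.194 + 46×49.534/49 ≈ 113.69531 µg/m³ → 113.695 µg/m³ to 3 dp.

113.695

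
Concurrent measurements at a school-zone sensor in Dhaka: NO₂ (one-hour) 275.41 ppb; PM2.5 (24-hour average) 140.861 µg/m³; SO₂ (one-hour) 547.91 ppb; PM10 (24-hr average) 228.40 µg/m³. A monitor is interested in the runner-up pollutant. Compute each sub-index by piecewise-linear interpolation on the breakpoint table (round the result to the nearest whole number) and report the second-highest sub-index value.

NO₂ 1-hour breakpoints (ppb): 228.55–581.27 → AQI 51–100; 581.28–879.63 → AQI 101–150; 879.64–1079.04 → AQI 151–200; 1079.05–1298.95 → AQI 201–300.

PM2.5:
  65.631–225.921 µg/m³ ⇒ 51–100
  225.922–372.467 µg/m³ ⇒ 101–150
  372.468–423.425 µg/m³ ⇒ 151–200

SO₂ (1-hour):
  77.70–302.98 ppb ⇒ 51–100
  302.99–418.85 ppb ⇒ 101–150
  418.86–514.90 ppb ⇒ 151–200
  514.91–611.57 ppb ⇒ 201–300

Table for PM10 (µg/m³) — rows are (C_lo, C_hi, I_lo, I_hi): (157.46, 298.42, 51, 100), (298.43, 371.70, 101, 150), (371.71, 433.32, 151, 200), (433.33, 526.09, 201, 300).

76

NO₂: 275.41 ∈ [228.55, 581.27] ↔ index [51, 100].
51 + (275.41−228.55)·(100−51)/(581.27−228.55) = 51 + 46.86·49/352.72 ≈ 57.51, so AQI = 58.
PM2.5: 140.861 ∈ [65.631, 225.921] ↔ index [51, 100].
51 + (140.861−65.631)·(100−51)/(225.921−65.631) = 51 + 75.230·49/160.290 ≈ 74.00, so AQI = 74.
SO₂: 547.91 ∈ [514.91, 611.57] ↔ index [201, 300].
201 + (547.91−514.91)·(300−201)/(611.57−514.91) = 201 + 33.00·99/96.66 ≈ 234.80, so AQI = 235.
PM10: row 157.46–298.42 (AQI 51–100). (100−51)·(228.40−157.46)/(298.42−157.46) + 51 = 49·70.94/140.96 + 51 ≈ 75.66 → 76.
Sub-indices: NO₂→58, PM2.5→74, SO₂→235, PM10→76. Ranked high→low: 235, 76, 74, 58. Second-highest sub-index = 76.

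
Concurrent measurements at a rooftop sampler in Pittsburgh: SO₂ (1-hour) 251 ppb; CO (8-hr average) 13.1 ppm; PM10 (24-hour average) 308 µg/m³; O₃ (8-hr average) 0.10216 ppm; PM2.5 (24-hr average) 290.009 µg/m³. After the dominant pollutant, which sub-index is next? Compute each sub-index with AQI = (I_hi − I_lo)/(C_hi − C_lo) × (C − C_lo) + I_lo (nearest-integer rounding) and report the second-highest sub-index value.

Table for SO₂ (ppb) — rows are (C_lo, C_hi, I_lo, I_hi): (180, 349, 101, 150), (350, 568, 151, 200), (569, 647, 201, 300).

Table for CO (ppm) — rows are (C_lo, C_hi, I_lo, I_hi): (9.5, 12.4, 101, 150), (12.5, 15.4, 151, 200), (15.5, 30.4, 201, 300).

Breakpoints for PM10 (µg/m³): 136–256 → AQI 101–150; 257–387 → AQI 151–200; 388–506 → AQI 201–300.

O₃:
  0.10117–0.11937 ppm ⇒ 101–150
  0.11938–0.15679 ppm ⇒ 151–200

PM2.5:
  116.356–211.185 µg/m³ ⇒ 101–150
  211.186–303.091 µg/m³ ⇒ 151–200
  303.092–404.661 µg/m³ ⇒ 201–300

170

SO₂: 251 lies in 180–349, so I_lo=101, I_hi=150, C_lo=180, C_hi=349.
(150−101)/(349−180) × (251−180) + 101 = 49/169 × 71 + 101 ≈ 121.59 → 122.
CO: 13.1 lies in 12.5–15.4, so I_lo=151, I_hi=200, C_lo=12.5, C_hi=15.4.
(200−151)/(15.4−12.5) × (13.1−12.5) + 151 = 49/2.9 × 0.6 + 151 ≈ 161.14 → 161.
PM10 308: bracket 257–387 → index 151–200; slope 49/130, offset 51.
AQI = 151 + 49/130·51 ≈ 170.22 ⇒ 170.
O₃ 0.10216: bracket 0.10117–0.11937 → index 101–150; slope 49/0.01820, offset 0.00099.
AQI = 101 + 49/0.01820·0.00099 ≈ 103.67 ⇒ 104.
PM2.5: row 211.186–303.091 (AQI 151–200). (200−151)·(290.009−211.186)/(303.091−211.186) + 151 = 49·78.823/91.905 + 151 ≈ 193.03 → 193.
Sub-indices: SO₂→122, CO→161, PM10→170, O₃→104, PM2.5→193. Ranked high→low: 193, 170, 161, 122, 104. Second-highest sub-index = 170.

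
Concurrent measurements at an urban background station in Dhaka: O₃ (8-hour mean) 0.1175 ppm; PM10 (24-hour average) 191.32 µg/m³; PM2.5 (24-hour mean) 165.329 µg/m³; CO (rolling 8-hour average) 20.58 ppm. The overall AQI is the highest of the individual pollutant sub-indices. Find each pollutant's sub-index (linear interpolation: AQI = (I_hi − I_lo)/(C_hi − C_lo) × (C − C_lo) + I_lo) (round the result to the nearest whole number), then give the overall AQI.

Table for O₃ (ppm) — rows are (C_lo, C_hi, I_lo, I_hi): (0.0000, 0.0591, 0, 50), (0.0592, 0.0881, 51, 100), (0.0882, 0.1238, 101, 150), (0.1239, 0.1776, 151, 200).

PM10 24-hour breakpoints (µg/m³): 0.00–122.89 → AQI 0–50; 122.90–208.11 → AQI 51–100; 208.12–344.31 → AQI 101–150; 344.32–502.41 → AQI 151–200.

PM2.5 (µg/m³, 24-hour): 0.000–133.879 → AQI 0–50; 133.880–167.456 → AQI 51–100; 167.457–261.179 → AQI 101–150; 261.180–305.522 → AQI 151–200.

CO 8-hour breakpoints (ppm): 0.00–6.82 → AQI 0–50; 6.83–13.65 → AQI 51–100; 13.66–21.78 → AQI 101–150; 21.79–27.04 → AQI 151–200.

O₃ 0.1175: bracket 0.0882–0.1238 → index 101–150; slope 49/0.0356, offset 0.0293.
AQI = 101 + 49/0.0356·0.0293 ≈ 141.33 ⇒ 141.
PM10: 191.32 lies in 122.90–208.11, so I_lo=51, I_hi=100, C_lo=122.90, C_hi=208.11.
(100−51)/(208.11−122.90) × (191.32−122.90) + 51 = 49/85.21 × 68.42 + 51 ≈ 90.34 → 90.
PM2.5: 165.329 ∈ [133.880, 167.456] ↔ index [51, 100].
51 + (165.329−133.880)·(100−51)/(167.456−133.880) = 51 + 31.449·49/33.576 ≈ 96.90, so AQI = 97.
CO: 20.58 lies in 13.66–21.78, so I_lo=101, I_hi=150, C_lo=13.66, C_hi=21.78.
(150−101)/(21.78−13.66) × (20.58−13.66) + 101 = 49/8.12 × 6.92 + 101 ≈ 142.76 → 143.
Sub-indices: O₃→141, PM10→90, PM2.5→97, CO→143. Overall AQI = max = 143; dominant pollutant is CO.

143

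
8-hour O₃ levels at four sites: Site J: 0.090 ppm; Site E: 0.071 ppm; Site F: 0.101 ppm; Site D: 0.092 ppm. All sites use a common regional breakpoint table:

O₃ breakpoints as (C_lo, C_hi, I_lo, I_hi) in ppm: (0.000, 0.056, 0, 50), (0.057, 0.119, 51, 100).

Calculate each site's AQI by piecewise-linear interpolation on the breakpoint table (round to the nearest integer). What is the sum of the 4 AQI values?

Site J: row 0.057–0.119 (AQI 51–100). (100−51)·(0.090−0.057)/(0.119−0.057) + 51 = 49·0.033/0.062 + 51 ≈ 77.08 → 77.
Site E: row 0.057–0.119 (AQI 51–100). (100−51)·(0.071−0.057)/(0.119−0.057) + 51 = 49·0.014/0.062 + 51 ≈ 62.06 → 62.
Site F 0.101: bracket 0.057–0.119 → index 51–100; slope 49/0.062, offset 0.044.
AQI = 51 + 49/0.062·0.044 ≈ 85.77 ⇒ 86.
Site D: 0.092 lies in 0.057–0.119, so I_lo=51, I_hi=100, C_lo=0.057, C_hi=0.119.
(100−51)/(0.119−0.057) × (0.092−0.057) + 51 = 49/0.062 × 0.035 + 51 ≈ 78.66 → 79.
AQIs: Site J=77, Site E=62, Site F=86, Site D=79. Sum = 77 + 62 + 86 + 79 = 304.

304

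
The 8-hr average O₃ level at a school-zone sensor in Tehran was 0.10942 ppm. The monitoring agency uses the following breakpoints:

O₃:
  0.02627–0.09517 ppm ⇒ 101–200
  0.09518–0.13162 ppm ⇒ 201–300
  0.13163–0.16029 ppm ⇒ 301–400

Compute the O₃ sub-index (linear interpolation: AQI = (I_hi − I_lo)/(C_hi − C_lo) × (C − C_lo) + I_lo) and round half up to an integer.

O₃ 0.10942: bracket 0.09518–0.13162 → index 201–300; slope 99/0.03644, offset 0.01424.
AQI = 201 + 99/0.03644·0.01424 ≈ 239.69 ⇒ 240.

240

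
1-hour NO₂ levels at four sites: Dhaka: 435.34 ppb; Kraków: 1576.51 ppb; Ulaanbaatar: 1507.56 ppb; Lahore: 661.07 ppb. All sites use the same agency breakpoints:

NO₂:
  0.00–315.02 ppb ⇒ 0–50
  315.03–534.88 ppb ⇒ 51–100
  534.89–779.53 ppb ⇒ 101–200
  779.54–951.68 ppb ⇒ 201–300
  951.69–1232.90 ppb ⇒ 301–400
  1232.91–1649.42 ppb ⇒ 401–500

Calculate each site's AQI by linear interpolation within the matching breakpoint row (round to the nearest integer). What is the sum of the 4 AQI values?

Dhaka: 435.34 lies in 315.03–534.88, so I_lo=51, I_hi=100, C_lo=315.03, C_hi=534.88.
(100−51)/(534.88−315.03) × (435.34−315.03) + 51 = 49/219.85 × 120.31 + 51 ≈ 77.81 → 78.
Kraków: 1576.51 lies in 1232.91–1649.42, so I_lo=401, I_hi=500, C_lo=1232.91, C_hi=1649.42.
(500−401)/(1649.42−1232.91) × (1576.51−1232.91) + 401 = 99/416.51 × 343.60 + 401 ≈ 482.67 → 483.
Ulaanbaatar: 1507.56 lies in 1232.91–1649.42, so I_lo=401, I_hi=500, C_lo=1232.91, C_hi=1649.42.
(500−401)/(1649.42−1232.91) × (1507.56−1232.91) + 401 = 99/416.51 × 274.65 + 401 ≈ 466.28 → 466.
Lahore: 661.07 ∈ [534.89, 779.53] ↔ index [101, 200].
101 + (661.07−534.89)·(200−101)/(779.53−534.89) = 101 + 126.18·99/244.64 ≈ 152.06, so AQI = 152.
AQIs: Dhaka=78, Kraków=483, Ulaanbaatar=466, Lahore=152. Sum = 78 + 483 + 466 + 152 = 1179.

1179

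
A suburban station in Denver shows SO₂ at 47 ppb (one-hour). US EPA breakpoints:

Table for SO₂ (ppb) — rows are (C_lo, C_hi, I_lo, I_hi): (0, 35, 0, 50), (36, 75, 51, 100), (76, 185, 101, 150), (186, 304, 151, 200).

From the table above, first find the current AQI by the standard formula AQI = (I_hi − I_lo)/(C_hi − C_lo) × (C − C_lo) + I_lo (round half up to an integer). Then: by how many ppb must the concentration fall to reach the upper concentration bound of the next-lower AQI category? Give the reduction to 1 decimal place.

SO₂: row 36–75 (AQI 51–100). (100−51)·(47−36)/(75−36) + 51 = 49·11/39 + 51 ≈ 64.82 → 65.
Current AQI 65 is in the Moderate range (51–100). The next-lower category tops out at AQI 50, whose upper concentration bound is 35 ppb.
Reduction needed = 47 − 35 = 12.0 ppb.

12.0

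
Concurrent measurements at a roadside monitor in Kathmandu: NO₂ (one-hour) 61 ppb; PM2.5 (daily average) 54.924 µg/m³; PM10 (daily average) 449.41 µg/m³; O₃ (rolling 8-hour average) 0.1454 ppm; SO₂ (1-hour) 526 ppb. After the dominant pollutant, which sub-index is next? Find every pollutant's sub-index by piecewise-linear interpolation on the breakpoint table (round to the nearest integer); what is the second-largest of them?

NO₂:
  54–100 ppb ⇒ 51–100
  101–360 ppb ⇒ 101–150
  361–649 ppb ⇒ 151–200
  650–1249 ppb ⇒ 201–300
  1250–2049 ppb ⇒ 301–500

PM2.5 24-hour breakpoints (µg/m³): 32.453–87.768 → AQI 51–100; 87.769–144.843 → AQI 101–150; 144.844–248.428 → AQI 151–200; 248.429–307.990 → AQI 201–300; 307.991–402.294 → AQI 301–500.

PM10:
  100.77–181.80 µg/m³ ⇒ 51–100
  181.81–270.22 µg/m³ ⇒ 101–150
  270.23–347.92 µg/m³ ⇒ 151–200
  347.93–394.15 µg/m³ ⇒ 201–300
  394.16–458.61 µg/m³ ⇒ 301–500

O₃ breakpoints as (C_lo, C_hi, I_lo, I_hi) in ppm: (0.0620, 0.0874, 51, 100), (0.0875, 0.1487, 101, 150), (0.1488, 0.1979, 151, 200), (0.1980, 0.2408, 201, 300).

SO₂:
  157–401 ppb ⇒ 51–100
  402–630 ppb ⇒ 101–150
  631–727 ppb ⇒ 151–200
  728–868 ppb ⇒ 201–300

147

NO₂: 61 lies in 54–100, so I_lo=51, I_hi=100, C_lo=54, C_hi=100.
(100−51)/(100−54) × (61−54) + 51 = 49/46 × 7 + 51 ≈ 58.46 → 58.
PM2.5 54.924: bracket 32.453–87.768 → index 51–100; slope 49/55.315, offset 22.471.
AQI = 51 + 49/55.315·22.471 ≈ 70.91 ⇒ 71.
PM10: 449.41 ∈ [394.16, 458.61] ↔ index [301, 500].
301 + (449.41−394.16)·(500−301)/(458.61−394.16) = 301 + 55.25·199/64.45 ≈ 471.59, so AQI = 472.
O₃: row 0.0875–0.1487 (AQI 101–150). (150−101)·(0.1454−0.0875)/(0.1487−0.0875) + 101 = 49·0.0579/0.0612 + 101 ≈ 147.36 → 147.
SO₂ 526: bracket 402–630 → index 101–150; slope 49/228, offset 124.
AQI = 101 + 49/228·124 ≈ 127.65 ⇒ 128.
Sub-indices: NO₂→58, PM2.5→71, PM10→472, O₃→147, SO₂→128. Ranked high→low: 472, 147, 128, 71, 58. Second-highest sub-index = 147.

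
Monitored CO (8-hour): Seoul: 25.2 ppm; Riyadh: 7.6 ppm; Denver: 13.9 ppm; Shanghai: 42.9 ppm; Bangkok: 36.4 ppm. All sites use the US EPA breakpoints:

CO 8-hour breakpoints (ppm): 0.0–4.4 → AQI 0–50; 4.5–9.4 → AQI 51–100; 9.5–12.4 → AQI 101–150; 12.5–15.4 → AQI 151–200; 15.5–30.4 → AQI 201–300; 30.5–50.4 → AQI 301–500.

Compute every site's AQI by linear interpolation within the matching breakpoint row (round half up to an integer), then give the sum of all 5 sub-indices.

Seoul: row 15.5–30.4 (AQI 201–300). (300−201)·(25.2−15.5)/(30.4−15.5) + 201 = 99·9.7/14.9 + 201 ≈ 265.45 → 265.
Riyadh 7.6: bracket 4.5–9.4 → index 51–100; slope 49/4.9, offset 3.1.
AQI = 51 + 49/4.9·3.1 ≈ 82.00 ⇒ 82.
Denver: 13.9 ∈ [12.5, 15.4] ↔ index [151, 200].
151 + (13.9−12.5)·(200−151)/(15.4−12.5) = 151 + 1.4·49/2.9 ≈ 174.66, so AQI = 175.
Shanghai: 42.9 ∈ [30.5, 50.4] ↔ index [301, 500].
301 + (42.9−30.5)·(500−301)/(50.4−30.5) = 301 + 12.4·199/19.9 ≈ 425.00, so AQI = 425.
Bangkok: 36.4 lies in 30.5–50.4, so I_lo=301, I_hi=500, C_lo=30.5, C_hi=50.4.
(500−301)/(50.4−30.5) × (36.4−30.5) + 301 = 199/19.9 × 5.9 + 301 ≈ 360.00 → 360.
AQIs: Seoul=265, Riyadh=82, Denver=175, Shanghai=425, Bangkok=360. Sum = 265 + 82 + 175 + 425 + 360 = 1307.

1307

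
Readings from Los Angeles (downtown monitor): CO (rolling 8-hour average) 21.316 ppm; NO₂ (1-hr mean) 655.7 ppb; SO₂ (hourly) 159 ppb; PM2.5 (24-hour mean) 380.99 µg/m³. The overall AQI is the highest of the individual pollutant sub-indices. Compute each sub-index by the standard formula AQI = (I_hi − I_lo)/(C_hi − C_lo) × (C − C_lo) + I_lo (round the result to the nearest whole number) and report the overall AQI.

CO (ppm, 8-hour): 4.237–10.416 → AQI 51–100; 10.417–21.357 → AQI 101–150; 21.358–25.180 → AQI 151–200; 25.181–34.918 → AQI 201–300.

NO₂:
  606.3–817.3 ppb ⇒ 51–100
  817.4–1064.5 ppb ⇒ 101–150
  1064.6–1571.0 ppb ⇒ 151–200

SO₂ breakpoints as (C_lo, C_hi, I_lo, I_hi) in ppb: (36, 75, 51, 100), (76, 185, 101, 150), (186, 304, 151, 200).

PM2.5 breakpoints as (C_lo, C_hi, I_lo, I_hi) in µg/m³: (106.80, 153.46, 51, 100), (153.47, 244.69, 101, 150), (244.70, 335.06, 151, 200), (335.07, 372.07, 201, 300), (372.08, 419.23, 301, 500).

339

CO: 21.316 lies in 10.417–21.357, so I_lo=101, I_hi=150, C_lo=10.417, C_hi=21.357.
(150−101)/(21.357−10.417) × (21.316−10.417) + 101 = 49/10.940 × 10.899 + 101 ≈ 149.82 → 150.
NO₂: 655.7 ∈ [606.3, 817.3] ↔ index [51, 100].
51 + (655.7−606.3)·(100−51)/(817.3−606.3) = 51 + 49.4·49/211.0 ≈ 62.47, so AQI = 62.
SO₂ 159: bracket 76–185 → index 101–150; slope 49/109, offset 83.
AQI = 101 + 49/109·83 ≈ 138.31 ⇒ 138.
PM2.5: row 372.08–419.23 (AQI 301–500). (500−301)·(380.99−372.08)/(419.23−372.08) + 301 = 199·8.91/47.15 + 301 ≈ 338.61 → 339.
Sub-indices: CO→150, NO₂→62, SO₂→138, PM2.5→339. Overall AQI = max = 339; dominant pollutant is PM2.5.
AQI 339: Hazardous.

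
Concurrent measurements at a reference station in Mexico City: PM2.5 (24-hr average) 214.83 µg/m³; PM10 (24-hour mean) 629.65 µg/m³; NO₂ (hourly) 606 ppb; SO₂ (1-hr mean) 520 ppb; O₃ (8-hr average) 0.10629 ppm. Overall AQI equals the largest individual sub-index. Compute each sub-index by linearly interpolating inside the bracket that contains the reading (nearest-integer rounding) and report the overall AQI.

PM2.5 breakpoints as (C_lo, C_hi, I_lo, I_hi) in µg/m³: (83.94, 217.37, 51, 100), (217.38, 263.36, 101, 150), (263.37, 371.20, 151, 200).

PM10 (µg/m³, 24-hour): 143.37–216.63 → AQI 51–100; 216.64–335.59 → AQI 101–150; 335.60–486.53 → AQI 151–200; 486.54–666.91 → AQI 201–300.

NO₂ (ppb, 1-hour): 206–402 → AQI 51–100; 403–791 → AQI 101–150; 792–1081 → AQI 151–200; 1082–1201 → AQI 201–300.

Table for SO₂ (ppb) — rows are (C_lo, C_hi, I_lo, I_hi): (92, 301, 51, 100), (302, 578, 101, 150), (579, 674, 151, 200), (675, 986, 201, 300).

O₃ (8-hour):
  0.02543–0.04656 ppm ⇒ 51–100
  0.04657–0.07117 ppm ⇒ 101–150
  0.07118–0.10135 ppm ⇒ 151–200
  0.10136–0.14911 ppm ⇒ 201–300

280

PM2.5: 214.83 ∈ [83.94, 217.37] ↔ index [51, 100].
51 + (214.83−83.94)·(100−51)/(217.37−83.94) = 51 + 130.89·49/133.43 ≈ 99.07, so AQI = 99.
PM10 629.65: bracket 486.54–666.91 → index 201–300; slope 99/180.37, offset 143.11.
AQI = 201 + 99/180.37·143.11 ≈ 279.55 ⇒ 280.
NO₂: row 403–791 (AQI 101–150). (150−101)·(606−403)/(791−403) + 101 = 49·203/388 + 101 ≈ 126.64 → 127.
SO₂: 520 ∈ [302, 578] ↔ index [101, 150].
101 + (520−302)·(150−101)/(578−302) = 101 + 218·49/276 ≈ 139.70, so AQI = 140.
O₃: 0.10629 lies in 0.10136–0.14911, so I_lo=201, I_hi=300, C_lo=0.10136, C_hi=0.14911.
(300−201)/(0.14911−0.10136) × (0.10629−0.10136) + 201 = 99/0.04775 × 0.00493 + 201 ≈ 211.22 → 211.
Sub-indices: PM2.5→99, PM10→280, NO₂→127, SO₂→140, O₃→211. Overall AQI = max = 280; dominant pollutant is PM10.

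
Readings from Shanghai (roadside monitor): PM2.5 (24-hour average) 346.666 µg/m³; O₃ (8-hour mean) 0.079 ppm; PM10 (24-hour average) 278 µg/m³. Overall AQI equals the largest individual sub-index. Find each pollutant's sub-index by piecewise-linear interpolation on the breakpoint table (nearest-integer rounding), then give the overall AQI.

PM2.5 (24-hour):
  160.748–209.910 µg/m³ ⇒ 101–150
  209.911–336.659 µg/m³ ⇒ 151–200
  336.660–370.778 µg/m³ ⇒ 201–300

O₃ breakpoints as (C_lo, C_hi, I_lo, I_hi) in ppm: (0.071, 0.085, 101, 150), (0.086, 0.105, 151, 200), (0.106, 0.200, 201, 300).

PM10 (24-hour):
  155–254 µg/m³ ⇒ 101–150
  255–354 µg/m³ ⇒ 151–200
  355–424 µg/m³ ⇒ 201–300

230

PM2.5 346.666: bracket 336.660–370.778 → index 201–300; slope 99/34.118, offset 10.006.
AQI = 201 + 99/34.118·10.006 ≈ 230.03 ⇒ 230.
O₃: row 0.071–0.085 (AQI 101–150). (150−101)·(0.079−0.071)/(0.085−0.071) + 101 = 49·0.008/0.014 + 101 ≈ 129.00 → 129.
PM10: row 255–354 (AQI 151–200). (200−151)·(278−255)/(354−255) + 151 = 49·23/99 + 151 ≈ 162.38 → 162.
Sub-indices: PM2.5→230, O₃→129, PM10→162. Overall AQI = max = 230; dominant pollutant is PM2.5.
AQI 230: Very Unhealthy.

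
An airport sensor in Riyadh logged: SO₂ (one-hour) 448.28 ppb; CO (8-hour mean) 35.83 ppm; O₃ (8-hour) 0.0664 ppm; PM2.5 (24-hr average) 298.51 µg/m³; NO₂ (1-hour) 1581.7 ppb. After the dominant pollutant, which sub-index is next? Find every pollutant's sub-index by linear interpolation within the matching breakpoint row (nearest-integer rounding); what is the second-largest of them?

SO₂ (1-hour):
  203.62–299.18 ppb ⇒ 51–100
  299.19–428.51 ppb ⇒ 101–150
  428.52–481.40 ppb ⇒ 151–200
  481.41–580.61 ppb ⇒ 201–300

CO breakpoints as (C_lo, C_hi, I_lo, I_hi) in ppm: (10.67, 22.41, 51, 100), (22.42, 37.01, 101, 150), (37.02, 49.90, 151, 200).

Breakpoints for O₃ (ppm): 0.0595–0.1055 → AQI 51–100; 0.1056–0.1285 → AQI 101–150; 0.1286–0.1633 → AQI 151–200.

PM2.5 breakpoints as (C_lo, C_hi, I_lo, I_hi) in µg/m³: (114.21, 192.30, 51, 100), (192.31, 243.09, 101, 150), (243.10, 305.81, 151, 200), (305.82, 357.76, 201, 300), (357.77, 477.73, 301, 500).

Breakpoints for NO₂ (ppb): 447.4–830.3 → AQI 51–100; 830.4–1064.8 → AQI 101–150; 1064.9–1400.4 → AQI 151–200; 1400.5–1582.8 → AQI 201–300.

194

SO₂: row 428.52–481.40 (AQI 151–200). (200−151)·(448.28−428.52)/(481.40−428.52) + 151 = 49·19.76/52.88 + 151 ≈ 169.31 → 169.
CO: 35.83 ∈ [22.42, 37.01] ↔ index [101, 150].
101 + (35.83−22.42)·(150−101)/(37.01−22.42) = 101 + 13.41·49/14.59 ≈ 146.04, so AQI = 146.
O₃ 0.0664: bracket 0.0595–0.1055 → index 51–100; slope 49/0.0460, offset 0.0069.
AQI = 51 + 49/0.0460·0.0069 ≈ 58.35 ⇒ 58.
PM2.5: 298.51 ∈ [243.10, 305.81] ↔ index [151, 200].
151 + (298.51−243.10)·(200−151)/(305.81−243.10) = 151 + 55.41·49/62.71 ≈ 194.30, so AQI = 194.
NO₂: row 1400.5–1582.8 (AQI 201–300). (300−201)·(1581.7−1400.5)/(1582.8−1400.5) + 201 = 99·181.2/182.3 + 201 ≈ 299.40 → 299.
Sub-indices: SO₂→169, CO→146, O₃→58, PM2.5→194, NO₂→299. Ranked high→low: 299, 194, 169, 146, 58. Second-highest sub-index = 194.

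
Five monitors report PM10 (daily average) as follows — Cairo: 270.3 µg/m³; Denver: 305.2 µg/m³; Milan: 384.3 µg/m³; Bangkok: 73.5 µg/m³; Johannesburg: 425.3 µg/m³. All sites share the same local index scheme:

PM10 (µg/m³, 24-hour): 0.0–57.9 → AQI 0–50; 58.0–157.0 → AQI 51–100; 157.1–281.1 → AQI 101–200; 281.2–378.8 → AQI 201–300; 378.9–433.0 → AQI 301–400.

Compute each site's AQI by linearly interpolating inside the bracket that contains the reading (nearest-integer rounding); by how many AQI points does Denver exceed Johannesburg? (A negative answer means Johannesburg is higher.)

Cairo 270.3: bracket 157.1–281.1 → index 101–200; slope 99/124.0, offset 113.2.
AQI = 101 + 99/124.0·113.2 ≈ 191.38 ⇒ 191.
Denver: 305.2 ∈ [281.2, 378.8] ↔ index [201, 300].
201 + (305.2−281.2)·(300−201)/(378.8−281.2) = 201 + 24.0·99/97.6 ≈ 225.34, so AQI = 225.
Milan 384.3: bracket 378.9–433.0 → index 301–400; slope 99/54.1, offset 5.4.
AQI = 301 + 99/54.1·5.4 ≈ 310.88 ⇒ 311.
Bangkok: row 58.0–157.0 (AQI 51–100). (100−51)·(73.5−58.0)/(157.0−58.0) + 51 = 49·15.5/99.0 + 51 ≈ 58.67 → 59.
Johannesburg 425.3: bracket 378.9–433.0 → index 301–400; slope 99/54.1, offset 46.4.
AQI = 301 + 99/54.1·46.4 ≈ 385.91 ⇒ 386.
AQIs: Cairo=191, Denver=225, Milan=311, Bangkok=59, Johannesburg=386. Denver (225) − Johannesburg (386) = -161.

-161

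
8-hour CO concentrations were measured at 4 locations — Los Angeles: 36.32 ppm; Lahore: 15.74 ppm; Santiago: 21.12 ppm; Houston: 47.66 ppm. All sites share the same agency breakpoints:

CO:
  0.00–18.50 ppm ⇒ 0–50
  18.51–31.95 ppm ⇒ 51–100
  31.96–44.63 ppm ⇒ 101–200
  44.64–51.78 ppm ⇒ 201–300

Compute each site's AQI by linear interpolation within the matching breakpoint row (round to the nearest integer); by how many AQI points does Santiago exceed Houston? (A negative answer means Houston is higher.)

Los Angeles 36.32: bracket 31.96–44.63 → index 101–200; slope 99/12.67, offset 4.36.
AQI = 101 + 99/12.67·4.36 ≈ 135.07 ⇒ 135.
Lahore: row 0.00–18.50 (AQI 0–50). (50−0)·(15.74−0.00)/(18.50−0.00) + 0 = 50·15.74/18.50 + 0 ≈ 42.54 → 43.
Santiago: 21.12 ∈ [18.51, 31.95] ↔ index [51, 100].
51 + (21.12−18.51)·(100−51)/(31.95−18.51) = 51 + 2.61·49/13.44 ≈ 60.52, so AQI = 61.
Houston 47.66: bracket 44.64–51.78 → index 201–300; slope 99/7.14, offset 3.02.
AQI = 201 + 99/7.14·3.02 ≈ 242.87 ⇒ 243.
AQIs: Los Angeles=135, Lahore=43, Santiago=61, Houston=243. Santiago (61) − Houston (243) = -182.

-182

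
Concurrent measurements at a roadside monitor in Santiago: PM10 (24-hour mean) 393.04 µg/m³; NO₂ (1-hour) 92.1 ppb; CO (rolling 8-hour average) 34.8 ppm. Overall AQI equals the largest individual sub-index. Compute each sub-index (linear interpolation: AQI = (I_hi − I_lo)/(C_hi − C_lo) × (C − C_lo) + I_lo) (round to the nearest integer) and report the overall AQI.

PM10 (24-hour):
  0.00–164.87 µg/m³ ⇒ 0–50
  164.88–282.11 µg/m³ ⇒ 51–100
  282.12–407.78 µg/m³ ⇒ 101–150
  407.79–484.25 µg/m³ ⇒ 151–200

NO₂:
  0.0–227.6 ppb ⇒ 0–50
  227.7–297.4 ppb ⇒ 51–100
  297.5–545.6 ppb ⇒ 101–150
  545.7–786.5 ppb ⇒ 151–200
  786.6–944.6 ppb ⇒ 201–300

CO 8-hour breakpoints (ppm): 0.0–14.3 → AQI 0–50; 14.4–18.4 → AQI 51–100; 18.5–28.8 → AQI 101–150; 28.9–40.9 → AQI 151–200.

175

PM10: row 282.12–407.78 (AQI 101–150). (150−101)·(393.04−282.12)/(407.78−282.12) + 101 = 49·110.92/125.66 + 101 ≈ 144.25 → 144.
NO₂ 92.1: bracket 0.0–227.6 → index 0–50; slope 50/227.6, offset 92.1.
AQI = 0 + 50/227.6·92.1 ≈ 20.23 ⇒ 20.
CO 34.8: bracket 28.9–40.9 → index 151–200; slope 49/12.0, offset 5.9.
AQI = 151 + 49/12.0·5.9 ≈ 175.09 ⇒ 175.
Sub-indices: PM10→144, NO₂→20, CO→175. Overall AQI = max = 175; dominant pollutant is CO.
AQI 175: Unhealthy.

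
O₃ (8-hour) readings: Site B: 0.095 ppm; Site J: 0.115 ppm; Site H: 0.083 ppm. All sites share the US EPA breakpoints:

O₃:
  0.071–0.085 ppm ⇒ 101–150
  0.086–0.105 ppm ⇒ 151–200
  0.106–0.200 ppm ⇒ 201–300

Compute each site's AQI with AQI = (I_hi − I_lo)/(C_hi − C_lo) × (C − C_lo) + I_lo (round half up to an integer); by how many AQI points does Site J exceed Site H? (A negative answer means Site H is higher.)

Site B: row 0.086–0.105 (AQI 151–200). (200−151)·(0.095−0.086)/(0.105−0.086) + 151 = 49·0.009/0.019 + 151 ≈ 174.21 → 174.
Site J: row 0.106–0.200 (AQI 201–300). (300−201)·(0.115−0.106)/(0.200−0.106) + 201 = 99·0.009/0.094 + 201 ≈ 210.48 → 210.
Site H: 0.083 lies in 0.071–0.085, so I_lo=101, I_hi=150, C_lo=0.071, C_hi=0.085.
(150−101)/(0.085−0.071) × (0.083−0.071) + 101 = 49/0.014 × 0.012 + 101 ≈ 143.00 → 143.
AQIs: Site B=174, Site J=210, Site H=143. Site J (210) − Site H (143) = 67.

67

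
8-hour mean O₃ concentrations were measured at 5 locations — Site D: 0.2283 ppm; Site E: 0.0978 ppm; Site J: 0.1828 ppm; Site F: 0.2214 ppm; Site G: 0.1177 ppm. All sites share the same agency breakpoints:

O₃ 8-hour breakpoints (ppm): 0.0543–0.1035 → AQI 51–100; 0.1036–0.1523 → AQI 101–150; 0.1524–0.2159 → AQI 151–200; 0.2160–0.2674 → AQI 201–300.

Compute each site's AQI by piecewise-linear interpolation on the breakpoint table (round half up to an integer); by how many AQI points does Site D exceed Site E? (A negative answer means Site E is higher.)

Site D: 0.2283 ∈ [0.2160, 0.2674] ↔ index [201, 300].
201 + (0.2283−0.2160)·(300−201)/(0.2674−0.2160) = 201 + 0.0123·99/0.0514 ≈ 224.69, so AQI = 225.
Site E: row 0.0543–0.1035 (AQI 51–100). (100−51)·(0.0978−0.0543)/(0.1035−0.0543) + 51 = 49·0.0435/0.0492 + 51 ≈ 94.32 → 94.
Site J: 0.1828 lies in 0.1524–0.2159, so I_lo=151, I_hi=200, C_lo=0.1524, C_hi=0.2159.
(200−151)/(0.2159−0.1524) × (0.1828−0.1524) + 151 = 49/0.0635 × 0.0304 + 151 ≈ 174.46 → 174.
Site F 0.2214: bracket 0.2160–0.2674 → index 201–300; slope 99/0.0514, offset 0.0054.
AQI = 201 + 99/0.0514·0.0054 ≈ 211.40 ⇒ 211.
Site G 0.1177: bracket 0.1036–0.1523 → index 101–150; slope 49/0.0487, offset 0.0141.
AQI = 101 + 49/0.0487·0.0141 ≈ 115.19 ⇒ 115.
AQIs: Site D=225, Site E=94, Site J=174, Site F=211, Site G=115. Site D (225) − Site E (94) = 131.

131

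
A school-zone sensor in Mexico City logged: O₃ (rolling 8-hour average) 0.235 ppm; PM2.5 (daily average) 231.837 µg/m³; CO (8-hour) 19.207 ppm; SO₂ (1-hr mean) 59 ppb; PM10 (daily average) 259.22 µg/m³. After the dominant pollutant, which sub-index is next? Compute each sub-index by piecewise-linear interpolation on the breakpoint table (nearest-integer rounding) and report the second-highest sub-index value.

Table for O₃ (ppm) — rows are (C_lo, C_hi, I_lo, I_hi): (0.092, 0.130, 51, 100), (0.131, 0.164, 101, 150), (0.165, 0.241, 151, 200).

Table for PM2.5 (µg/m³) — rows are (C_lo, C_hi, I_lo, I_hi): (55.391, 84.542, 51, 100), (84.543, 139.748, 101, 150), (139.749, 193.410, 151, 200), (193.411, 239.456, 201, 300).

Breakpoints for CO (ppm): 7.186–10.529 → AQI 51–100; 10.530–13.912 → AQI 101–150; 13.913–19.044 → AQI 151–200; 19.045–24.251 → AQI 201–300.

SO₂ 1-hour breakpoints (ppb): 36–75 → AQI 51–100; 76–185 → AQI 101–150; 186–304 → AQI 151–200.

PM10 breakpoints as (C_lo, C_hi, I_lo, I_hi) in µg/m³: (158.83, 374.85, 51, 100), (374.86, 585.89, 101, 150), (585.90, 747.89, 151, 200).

204

O₃: 0.235 lies in 0.165–0.241, so I_lo=151, I_hi=200, C_lo=0.165, C_hi=0.241.
(200−151)/(0.241−0.165) × (0.235−0.165) + 151 = 49/0.076 × 0.070 + 151 ≈ 196.13 → 196.
PM2.5: 231.837 lies in 193.411–239.456, so I_lo=201, I_hi=300, C_lo=193.411, C_hi=239.456.
(300−201)/(239.456−193.411) × (231.837−193.411) + 201 = 99/46.045 × 38.426 + 201 ≈ 283.62 → 284.
CO: 19.207 ∈ [19.045, 24.251] ↔ index [201, 300].
201 + (19.207−19.045)·(300−201)/(24.251−19.045) = 201 + 0.162·99/5.206 ≈ 204.08, so AQI = 204.
SO₂: row 36–75 (AQI 51–100). (100−51)·(59−36)/(75−36) + 51 = 49·23/39 + 51 ≈ 79.90 → 80.
PM10: 259.22 ∈ [158.83, 374.85] ↔ index [51, 100].
51 + (259.22−158.83)·(100−51)/(374.85−158.83) = 51 + 100.39·49/216.02 ≈ 73.77, so AQI = 74.
Sub-indices: O₃→196, PM2.5→284, CO→204, SO₂→80, PM10→74. Ranked high→low: 284, 204, 196, 80, 74. Second-highest sub-index = 204.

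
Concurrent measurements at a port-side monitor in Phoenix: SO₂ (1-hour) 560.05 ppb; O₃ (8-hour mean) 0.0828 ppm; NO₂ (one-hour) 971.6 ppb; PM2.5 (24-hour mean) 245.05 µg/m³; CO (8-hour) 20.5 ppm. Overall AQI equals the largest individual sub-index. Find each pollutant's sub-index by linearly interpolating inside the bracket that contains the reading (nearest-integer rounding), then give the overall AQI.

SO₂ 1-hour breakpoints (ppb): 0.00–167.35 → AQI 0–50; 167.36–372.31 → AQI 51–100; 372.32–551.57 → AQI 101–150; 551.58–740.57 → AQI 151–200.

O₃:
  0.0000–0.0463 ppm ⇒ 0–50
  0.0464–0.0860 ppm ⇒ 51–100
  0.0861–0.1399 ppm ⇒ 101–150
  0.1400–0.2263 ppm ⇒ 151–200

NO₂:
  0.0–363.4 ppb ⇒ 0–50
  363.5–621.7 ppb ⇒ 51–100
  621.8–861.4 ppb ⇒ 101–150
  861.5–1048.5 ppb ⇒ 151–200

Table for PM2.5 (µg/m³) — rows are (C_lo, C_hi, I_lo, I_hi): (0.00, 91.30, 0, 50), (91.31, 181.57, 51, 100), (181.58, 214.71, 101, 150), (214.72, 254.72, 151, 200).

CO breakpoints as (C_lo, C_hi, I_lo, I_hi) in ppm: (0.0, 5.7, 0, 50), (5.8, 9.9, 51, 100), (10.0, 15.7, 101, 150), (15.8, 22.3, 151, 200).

188

SO₂: 560.05 lies in 551.58–740.57, so I_lo=151, I_hi=200, C_lo=551.58, C_hi=740.57.
(200−151)/(740.57−551.58) × (560.05−551.58) + 151 = 49/188.99 × 8.47 + 151 ≈ 153.20 → 153.
O₃: 0.0828 lies in 0.0464–0.0860, so I_lo=51, I_hi=100, C_lo=0.0464, C_hi=0.0860.
(100−51)/(0.0860−0.0464) × (0.0828−0.0464) + 51 = 49/0.0396 × 0.0364 + 51 ≈ 96.04 → 96.
NO₂: 971.6 lies in 861.5–1048.5, so I_lo=151, I_hi=200, C_lo=861.5, C_hi=1048.5.
(200−151)/(1048.5−861.5) × (971.6−861.5) + 151 = 49/187.0 × 110.1 + 151 ≈ 179.85 → 180.
PM2.5 245.05: bracket 214.72–254.72 → index 151–200; slope 49/40.00, offset 30.33.
AQI = 151 + 49/40.00·30.33 ≈ 188.15 ⇒ 188.
CO: 20.5 lies in 15.8–22.3, so I_lo=151, I_hi=200, C_lo=15.8, C_hi=22.3.
(200−151)/(22.3−15.8) × (20.5−15.8) + 151 = 49/6.5 × 4.7 + 151 ≈ 186.43 → 186.
Sub-indices: SO₂→153, O₃→96, NO₂→180, PM2.5→188, CO→186. Overall AQI = max = 188; dominant pollutant is PM2.5.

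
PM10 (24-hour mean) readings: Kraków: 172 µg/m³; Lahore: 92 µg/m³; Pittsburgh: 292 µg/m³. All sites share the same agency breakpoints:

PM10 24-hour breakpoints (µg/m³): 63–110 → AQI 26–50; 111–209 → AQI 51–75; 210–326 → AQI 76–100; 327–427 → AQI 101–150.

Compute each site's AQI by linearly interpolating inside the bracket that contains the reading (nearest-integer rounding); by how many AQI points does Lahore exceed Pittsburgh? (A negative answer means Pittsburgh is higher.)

Kraków 172: bracket 111–209 → index 51–75; slope 24/98, offset 61.
AQI = 51 + 24/98·61 ≈ 65.94 ⇒ 66.
Lahore 92: bracket 63–110 → index 26–50; slope 24/47, offset 29.
AQI = 26 + 24/47·29 ≈ 40.81 ⇒ 41.
Pittsburgh: row 210–326 (AQI 76–100). (100−76)·(292−210)/(326−210) + 76 = 24·82/116 + 76 ≈ 92.97 → 93.
AQIs: Kraków=66, Lahore=41, Pittsburgh=93. Lahore (41) − Pittsburgh (93) = -52.

-52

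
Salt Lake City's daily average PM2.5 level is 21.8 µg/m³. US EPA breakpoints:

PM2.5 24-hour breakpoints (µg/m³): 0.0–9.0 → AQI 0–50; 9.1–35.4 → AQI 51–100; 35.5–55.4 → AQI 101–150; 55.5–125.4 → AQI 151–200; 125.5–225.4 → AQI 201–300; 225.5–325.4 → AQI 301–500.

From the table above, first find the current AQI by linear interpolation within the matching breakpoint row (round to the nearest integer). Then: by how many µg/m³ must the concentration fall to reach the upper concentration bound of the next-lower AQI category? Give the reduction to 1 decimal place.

PM2.5 21.8: bracket 9.1–35.4 → index 51–100; slope 49/26.3, offset 12.7.
AQI = 51 + 49/26.3·12.7 ≈ 74.66 ⇒ 75.
Current AQI 75 is in the Moderate range (51–100). The next-lower category tops out at AQI 50, whose upper concentration bound is 9.0 µg/m³.
Reduction needed = 21.8 − 9.0 = 12.8 µg/m³.

12.8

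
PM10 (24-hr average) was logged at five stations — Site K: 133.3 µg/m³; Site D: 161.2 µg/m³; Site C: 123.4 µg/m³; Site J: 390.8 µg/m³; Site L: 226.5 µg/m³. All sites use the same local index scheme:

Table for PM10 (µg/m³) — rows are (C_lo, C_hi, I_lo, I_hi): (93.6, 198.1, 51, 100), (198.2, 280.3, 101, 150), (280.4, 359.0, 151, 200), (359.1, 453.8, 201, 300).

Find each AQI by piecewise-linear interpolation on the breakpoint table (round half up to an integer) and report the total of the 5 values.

Site K: 133.3 lies in 93.6–198.1, so I_lo=51, I_hi=100, C_lo=93.6, C_hi=198.1.
(100−51)/(198.1−93.6) × (133.3−93.6) + 51 = 49/104.5 × 39.7 + 51 ≈ 69.62 → 70.
Site D 161.2: bracket 93.6–198.1 → index 51–100; slope 49/104.5, offset 67.6.
AQI = 51 + 49/104.5·67.6 ≈ 82.70 ⇒ 83.
Site C: row 93.6–198.1 (AQI 51–100). (100−51)·(123.4−93.6)/(198.1−93.6) + 51 = 49·29.8/104.5 + 51 ≈ 64.97 → 65.
Site J 390.8: bracket 359.1–453.8 → index 201–300; slope 99/94.7, offset 31.7.
AQI = 201 + 99/94.7·31.7 ≈ 234.14 ⇒ 234.
Site L: 226.5 ∈ [198.2, 280.3] ↔ index [101, 150].
101 + (226.5−198.2)·(150−101)/(280.3−198.2) = 101 + 28.3·49/82.1 ≈ 117.89, so AQI = 118.
AQIs: Site K=70, Site D=83, Site C=65, Site J=234, Site L=118. Sum = 70 + 83 + 65 + 234 + 118 = 570.

570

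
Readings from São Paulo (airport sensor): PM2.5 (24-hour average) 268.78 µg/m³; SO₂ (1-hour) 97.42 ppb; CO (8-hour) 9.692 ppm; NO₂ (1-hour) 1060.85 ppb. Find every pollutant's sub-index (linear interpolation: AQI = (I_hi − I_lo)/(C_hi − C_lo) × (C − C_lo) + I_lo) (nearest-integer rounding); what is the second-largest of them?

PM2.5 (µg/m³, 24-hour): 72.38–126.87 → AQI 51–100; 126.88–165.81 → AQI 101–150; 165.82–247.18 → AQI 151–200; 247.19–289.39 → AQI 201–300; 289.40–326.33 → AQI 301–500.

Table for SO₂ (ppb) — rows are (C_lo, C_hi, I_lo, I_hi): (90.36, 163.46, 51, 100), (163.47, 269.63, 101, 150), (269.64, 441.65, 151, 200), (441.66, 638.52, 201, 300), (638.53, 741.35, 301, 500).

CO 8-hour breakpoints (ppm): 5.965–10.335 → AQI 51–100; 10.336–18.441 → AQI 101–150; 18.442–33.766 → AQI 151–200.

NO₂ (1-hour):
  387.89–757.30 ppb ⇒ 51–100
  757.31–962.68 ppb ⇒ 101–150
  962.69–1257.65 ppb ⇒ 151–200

167

PM2.5: 268.78 ∈ [247.19, 289.39] ↔ index [201, 300].
201 + (268.78−247.19)·(300−201)/(289.39−247.19) = 201 + 21.59·99/42.20 ≈ 251.65, so AQI = 252.
SO₂ 97.42: bracket 90.36–163.46 → index 51–100; slope 49/73.10, offset 7.06.
AQI = 51 + 49/73.10·7.06 ≈ 55.73 ⇒ 56.
CO: 9.692 lies in 5.965–10.335, so I_lo=51, I_hi=100, C_lo=5.965, C_hi=10.335.
(100−51)/(10.335−5.965) × (9.692−5.965) + 51 = 49/4.370 × 3.727 + 51 ≈ 92.79 → 93.
NO₂: 1060.85 ∈ [962.69, 1257.65] ↔ index [151, 200].
151 + (1060.85−962.69)·(200−151)/(1257.65−962.69) = 151 + 98.16·49/294.96 ≈ 167.31, so AQI = 167.
Sub-indices: PM2.5→252, SO₂→56, CO→93, NO₂→167. Ranked high→low: 252, 167, 93, 56. Second-highest sub-index = 167.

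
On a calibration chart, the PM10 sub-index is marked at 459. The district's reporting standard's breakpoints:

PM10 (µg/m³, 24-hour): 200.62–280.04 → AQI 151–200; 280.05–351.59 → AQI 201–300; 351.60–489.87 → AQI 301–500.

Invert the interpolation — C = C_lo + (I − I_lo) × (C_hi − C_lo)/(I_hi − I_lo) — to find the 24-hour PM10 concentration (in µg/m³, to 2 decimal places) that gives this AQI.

AQI 459 lies in the 301–500 band, which corresponds to 351.60–489.87 µg/m³.
C = 351.60 + (459−301)×(489.87−351.60)/(500−301) = 351.60 + 158×138.27/199 ≈ 461.3822 µg/m³ → 461.38 µg/m³ to 2 dp.

461.38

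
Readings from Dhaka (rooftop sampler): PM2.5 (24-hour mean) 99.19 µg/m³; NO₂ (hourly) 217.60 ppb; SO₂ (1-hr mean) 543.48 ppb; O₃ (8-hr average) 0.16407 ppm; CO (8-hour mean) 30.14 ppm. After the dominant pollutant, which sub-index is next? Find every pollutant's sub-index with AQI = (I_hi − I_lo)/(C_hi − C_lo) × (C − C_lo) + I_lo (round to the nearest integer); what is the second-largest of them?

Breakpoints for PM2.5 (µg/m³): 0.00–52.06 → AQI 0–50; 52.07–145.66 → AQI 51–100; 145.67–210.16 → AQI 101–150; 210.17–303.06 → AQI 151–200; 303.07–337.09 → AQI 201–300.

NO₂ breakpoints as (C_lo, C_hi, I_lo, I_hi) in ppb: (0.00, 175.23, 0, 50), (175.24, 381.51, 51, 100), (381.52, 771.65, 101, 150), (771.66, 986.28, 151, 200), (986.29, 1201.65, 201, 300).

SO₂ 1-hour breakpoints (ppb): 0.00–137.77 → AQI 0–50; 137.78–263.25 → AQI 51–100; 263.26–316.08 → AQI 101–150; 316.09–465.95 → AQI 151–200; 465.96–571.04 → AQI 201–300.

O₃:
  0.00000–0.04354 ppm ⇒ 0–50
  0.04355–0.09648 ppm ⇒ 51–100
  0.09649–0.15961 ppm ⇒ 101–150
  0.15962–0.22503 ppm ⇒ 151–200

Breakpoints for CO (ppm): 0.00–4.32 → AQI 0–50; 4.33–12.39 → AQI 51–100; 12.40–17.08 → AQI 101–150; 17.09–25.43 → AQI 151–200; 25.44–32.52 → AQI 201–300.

PM2.5 99.19: bracket 52.07–145.66 → index 51–100; slope 49/93.59, offset 47.12.
AQI = 51 + 49/93.59·47.12 ≈ 75.67 ⇒ 76.
NO₂: 217.60 ∈ [175.24, 381.51] ↔ index [51, 100].
51 + (217.60−175.24)·(100−51)/(381.51−175.24) = 51 + 42.36·49/206.27 ≈ 61.06, so AQI = 61.
SO₂: 543.48 ∈ [465.96, 571.04] ↔ index [201, 300].
201 + (543.48−465.96)·(300−201)/(571.04−465.96) = 201 + 77.52·99/105.08 ≈ 274.03, so AQI = 274.
O₃: 0.16407 lies in 0.15962–0.22503, so I_lo=151, I_hi=200, C_lo=0.15962, C_hi=0.22503.
(200−151)/(0.22503−0.15962) × (0.16407−0.15962) + 151 = 49/0.06541 × 0.00445 + 151 ≈ 154.33 → 154.
CO 30.14: bracket 25.44–32.52 → index 201–300; slope 99/7.08, offset 4.70.
AQI = 201 + 99/7.08·4.70 ≈ 266.72 ⇒ 267.
Sub-indices: PM2.5→76, NO₂→61, SO₂→274, O₃→154, CO→267. Ranked high→low: 274, 267, 154, 76, 61. Second-highest sub-index = 267.

267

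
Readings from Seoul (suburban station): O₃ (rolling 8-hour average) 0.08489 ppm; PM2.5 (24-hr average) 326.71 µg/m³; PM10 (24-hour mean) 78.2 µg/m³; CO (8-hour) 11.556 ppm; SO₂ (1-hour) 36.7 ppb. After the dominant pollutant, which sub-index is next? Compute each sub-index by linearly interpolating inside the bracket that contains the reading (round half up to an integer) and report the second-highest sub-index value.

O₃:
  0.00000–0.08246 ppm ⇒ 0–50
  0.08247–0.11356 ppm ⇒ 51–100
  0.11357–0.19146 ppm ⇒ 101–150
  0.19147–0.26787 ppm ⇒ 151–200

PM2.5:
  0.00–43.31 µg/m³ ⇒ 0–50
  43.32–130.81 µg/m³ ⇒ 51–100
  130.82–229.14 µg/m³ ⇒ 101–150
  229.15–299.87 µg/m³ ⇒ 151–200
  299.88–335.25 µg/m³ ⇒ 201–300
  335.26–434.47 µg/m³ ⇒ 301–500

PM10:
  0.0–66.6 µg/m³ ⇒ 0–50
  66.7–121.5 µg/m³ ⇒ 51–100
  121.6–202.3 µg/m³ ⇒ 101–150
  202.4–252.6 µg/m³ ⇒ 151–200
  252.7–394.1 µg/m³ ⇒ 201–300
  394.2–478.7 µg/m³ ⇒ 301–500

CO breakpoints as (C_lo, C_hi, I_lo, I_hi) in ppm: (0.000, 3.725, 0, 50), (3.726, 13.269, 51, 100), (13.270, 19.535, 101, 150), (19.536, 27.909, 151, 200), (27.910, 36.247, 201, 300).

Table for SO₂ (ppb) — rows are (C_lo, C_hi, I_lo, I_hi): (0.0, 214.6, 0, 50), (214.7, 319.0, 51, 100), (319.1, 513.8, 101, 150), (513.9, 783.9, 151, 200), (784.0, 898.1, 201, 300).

91

O₃: 0.08489 ∈ [0.08247, 0.11356] ↔ index [51, 100].
51 + (0.08489−0.08247)·(100−51)/(0.11356−0.08247) = 51 + 0.00242·49/0.03109 ≈ 54.81, so AQI = 55.
PM2.5 326.71: bracket 299.88–335.25 → index 201–300; slope 99/35.37, offset 26.83.
AQI = 201 + 99/35.37·26.83 ≈ 276.10 ⇒ 276.
PM10: row 66.7–121.5 (AQI 51–100). (100−51)·(78.2−66.7)/(121.5−66.7) + 51 = 49·11.5/54.8 + 51 ≈ 61.28 → 61.
CO: row 3.726–13.269 (AQI 51–100). (100−51)·(11.556−3.726)/(13.269−3.726) + 51 = 49·7.830/9.543 + 51 ≈ 91.20 → 91.
SO₂: row 0.0–214.6 (AQI 0–50). (50−0)·(36.7−0.0)/(214.6−0.0) + 0 = 50·36.7/214.6 + 0 ≈ 8.55 → 9.
Sub-indices: O₃→55, PM2.5→276, PM10→61, CO→91, SO₂→9. Ranked high→low: 276, 91, 61, 55, 9. Second-highest sub-index = 91.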